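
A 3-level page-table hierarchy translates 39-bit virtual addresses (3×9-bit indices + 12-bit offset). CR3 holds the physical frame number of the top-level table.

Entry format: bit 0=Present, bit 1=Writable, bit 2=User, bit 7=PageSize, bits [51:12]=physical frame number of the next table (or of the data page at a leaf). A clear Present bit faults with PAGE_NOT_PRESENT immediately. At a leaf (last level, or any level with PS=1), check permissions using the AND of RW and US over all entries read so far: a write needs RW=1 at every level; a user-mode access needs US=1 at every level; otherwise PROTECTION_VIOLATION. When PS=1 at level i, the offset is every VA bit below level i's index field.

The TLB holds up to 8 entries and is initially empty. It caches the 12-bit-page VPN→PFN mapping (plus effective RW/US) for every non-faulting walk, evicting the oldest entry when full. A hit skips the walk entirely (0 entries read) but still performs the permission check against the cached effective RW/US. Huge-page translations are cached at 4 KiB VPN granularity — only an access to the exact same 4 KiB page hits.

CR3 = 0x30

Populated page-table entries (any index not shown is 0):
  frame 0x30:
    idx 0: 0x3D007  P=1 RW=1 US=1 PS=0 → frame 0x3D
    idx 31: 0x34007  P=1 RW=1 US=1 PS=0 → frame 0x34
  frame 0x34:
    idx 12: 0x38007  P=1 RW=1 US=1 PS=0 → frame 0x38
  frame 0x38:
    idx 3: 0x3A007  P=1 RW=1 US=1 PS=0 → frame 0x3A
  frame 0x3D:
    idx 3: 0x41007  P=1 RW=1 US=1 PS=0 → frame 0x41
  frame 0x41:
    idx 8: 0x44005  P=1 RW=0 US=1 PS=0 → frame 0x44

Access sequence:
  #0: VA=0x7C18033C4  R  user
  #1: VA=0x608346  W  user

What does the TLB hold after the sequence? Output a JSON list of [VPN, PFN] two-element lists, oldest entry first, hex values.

Per-access translation:
#0 VA=0x7C18033C4 (r,user):
  L0 @0x30[31] → 0x34007  P=1,RW=1,US=1,PS=0
  L1 @0x34[12] → 0x38007  P=1,RW=1,US=1,PS=0
  L2 @0x38[3] → 0x3A007  P=1,RW=1,US=1,PS=0
  ✓ 0x3A3C4  — 3 lookups
#1 VA=0x608346 (w,user):
  L0 @0x30[0] → 0x3D007  P=1,RW=1,US=1,PS=0
  L1 @0x3D[3] → 0x41007  P=1,RW=1,US=1,PS=0
  L2 @0x41[8] → 0x44005  P=1,RW=0,US=1,PS=0
  → PROTECTION_VIOLATION  (3 entries read)

TLB: [["0x7C1803", "0x3A"]]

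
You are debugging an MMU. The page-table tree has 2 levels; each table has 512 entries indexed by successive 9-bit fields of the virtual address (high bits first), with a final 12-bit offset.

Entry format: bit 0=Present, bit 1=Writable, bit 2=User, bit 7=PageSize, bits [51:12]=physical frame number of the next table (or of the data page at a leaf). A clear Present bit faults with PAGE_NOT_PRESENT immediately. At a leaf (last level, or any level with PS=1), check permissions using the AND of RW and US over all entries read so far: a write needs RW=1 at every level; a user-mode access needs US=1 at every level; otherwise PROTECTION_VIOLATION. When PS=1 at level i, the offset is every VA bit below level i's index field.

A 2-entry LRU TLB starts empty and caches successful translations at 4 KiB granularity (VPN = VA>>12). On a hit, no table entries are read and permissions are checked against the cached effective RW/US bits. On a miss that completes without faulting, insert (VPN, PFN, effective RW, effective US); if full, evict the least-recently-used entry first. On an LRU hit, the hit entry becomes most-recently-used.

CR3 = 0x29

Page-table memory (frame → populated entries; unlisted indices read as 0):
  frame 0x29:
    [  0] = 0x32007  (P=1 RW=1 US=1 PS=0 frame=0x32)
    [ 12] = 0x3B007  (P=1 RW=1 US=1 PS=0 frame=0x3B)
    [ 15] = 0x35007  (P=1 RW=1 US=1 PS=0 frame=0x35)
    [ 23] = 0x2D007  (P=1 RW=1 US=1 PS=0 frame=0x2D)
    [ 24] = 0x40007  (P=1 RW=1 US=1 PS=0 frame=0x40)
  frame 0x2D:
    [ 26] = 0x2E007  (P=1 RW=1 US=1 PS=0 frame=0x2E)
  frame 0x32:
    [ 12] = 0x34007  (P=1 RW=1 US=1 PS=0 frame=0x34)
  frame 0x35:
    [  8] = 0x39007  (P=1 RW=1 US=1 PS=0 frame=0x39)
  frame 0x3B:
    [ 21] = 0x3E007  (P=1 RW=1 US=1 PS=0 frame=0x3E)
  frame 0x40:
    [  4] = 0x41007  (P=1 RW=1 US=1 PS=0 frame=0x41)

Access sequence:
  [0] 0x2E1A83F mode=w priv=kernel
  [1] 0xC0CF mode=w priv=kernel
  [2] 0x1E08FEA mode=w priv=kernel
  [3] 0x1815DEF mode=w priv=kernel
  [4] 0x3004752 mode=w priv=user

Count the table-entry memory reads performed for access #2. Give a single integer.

Per-access translation:
#0 VA=0x2E1A83F (w,kernel):
  L0: frame=0x29 idx=23 entry=0x2D007 [P=1 RW=1 US=1 PS=0]
  L1: frame=0x2D idx=26 entry=0x2E007 [P=1 RW=1 US=1 PS=0]
  ✓ 0x2E83F  — 2 lookups
#1 VA=0xC0CF (w,kernel):
  L0: frame=0x29 idx=0 entry=0x32007 [P=1 RW=1 US=1 PS=0]
  L1: frame=0x32 idx=12 entry=0x34007 [P=1 RW=1 US=1 PS=0]
  ✓ 0x340CF  — 2 lookups
#2 VA=0x1E08FEA (w,kernel):
  L0: frame=0x29 idx=15 entry=0x35007 [P=1 RW=1 US=1 PS=0]
  L1: frame=0x35 idx=8 entry=0x39007 [P=1 RW=1 US=1 PS=0]
  ✓ 0x39FEA  — 2 lookups
#3 VA=0x1815DEF (w,kernel):
  L0: frame=0x29 idx=12 entry=0x3B007 [P=1 RW=1 US=1 PS=0]
  L1: frame=0x3B idx=21 entry=0x3E007 [P=1 RW=1 US=1 PS=0]
  ✓ 0x3EDEF  — 2 lookups
#4 VA=0x3004752 (w,user):
  L0: frame=0x29 idx=24 entry=0x40007 [P=1 RW=1 US=1 PS=0]
  L1: frame=0x40 idx=4 entry=0x41007 [P=1 RW=1 US=1 PS=0]
  ✓ 0x41752  — 2 lookups

Entries read for #2: 2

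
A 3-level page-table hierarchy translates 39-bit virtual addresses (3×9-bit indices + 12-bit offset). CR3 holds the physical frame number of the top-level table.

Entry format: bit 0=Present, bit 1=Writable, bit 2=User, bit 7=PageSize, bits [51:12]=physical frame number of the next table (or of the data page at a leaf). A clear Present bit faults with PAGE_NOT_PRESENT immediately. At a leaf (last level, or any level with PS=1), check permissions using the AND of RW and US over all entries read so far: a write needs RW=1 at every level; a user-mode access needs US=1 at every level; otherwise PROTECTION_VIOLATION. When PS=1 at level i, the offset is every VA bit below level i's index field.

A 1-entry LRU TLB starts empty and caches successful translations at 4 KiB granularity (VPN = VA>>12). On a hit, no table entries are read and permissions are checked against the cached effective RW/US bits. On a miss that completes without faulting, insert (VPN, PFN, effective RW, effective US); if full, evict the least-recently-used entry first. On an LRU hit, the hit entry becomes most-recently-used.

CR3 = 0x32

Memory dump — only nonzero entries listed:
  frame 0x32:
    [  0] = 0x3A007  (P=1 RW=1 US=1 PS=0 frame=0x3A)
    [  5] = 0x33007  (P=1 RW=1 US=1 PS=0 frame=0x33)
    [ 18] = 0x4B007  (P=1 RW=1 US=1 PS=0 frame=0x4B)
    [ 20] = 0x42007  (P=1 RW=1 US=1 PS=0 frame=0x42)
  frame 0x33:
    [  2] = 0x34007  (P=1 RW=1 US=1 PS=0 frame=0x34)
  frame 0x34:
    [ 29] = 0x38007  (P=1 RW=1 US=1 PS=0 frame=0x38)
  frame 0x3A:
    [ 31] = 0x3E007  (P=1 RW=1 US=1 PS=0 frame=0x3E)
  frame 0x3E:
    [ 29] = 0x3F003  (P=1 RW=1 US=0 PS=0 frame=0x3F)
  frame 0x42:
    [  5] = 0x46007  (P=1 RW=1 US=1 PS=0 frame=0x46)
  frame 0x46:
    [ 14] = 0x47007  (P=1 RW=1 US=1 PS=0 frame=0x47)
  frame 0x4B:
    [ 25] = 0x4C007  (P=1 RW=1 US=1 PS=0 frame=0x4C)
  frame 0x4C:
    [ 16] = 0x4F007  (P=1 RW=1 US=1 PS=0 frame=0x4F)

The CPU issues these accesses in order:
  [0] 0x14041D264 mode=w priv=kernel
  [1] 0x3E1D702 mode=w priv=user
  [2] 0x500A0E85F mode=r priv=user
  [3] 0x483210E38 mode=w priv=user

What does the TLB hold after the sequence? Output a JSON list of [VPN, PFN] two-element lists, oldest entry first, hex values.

Trace:
#0 VA=0x14041D264 (w,kernel):
  lvl0: tbl 0x32, slot 5 ⇒ 0x33007 (P1/RW1/US1/PS0)
  lvl1: tbl 0x33, slot 2 ⇒ 0x34007 (P1/RW1/US1/PS0)
  lvl2: tbl 0x34, slot 29 ⇒ 0x38007 (P1/RW1/US1/PS0)
  ✓ 0x38264  — 3 lookups
#1 VA=0x3E1D702 (w,user):
  lvl0: tbl 0x32, slot 0 ⇒ 0x3A007 (P1/RW1/US1/PS0)
  lvl1: tbl 0x3A, slot 31 ⇒ 0x3E007 (P1/RW1/US1/PS0)
  lvl2: tbl 0x3E, slot 29 ⇒ 0x3F003 (P1/RW1/US0/PS0)
  → PROTECTION_VIOLATION  (3 entries read)
#2 VA=0x500A0E85F (r,user):
  lvl0: tbl 0x32, slot 20 ⇒ 0x42007 (P1/RW1/US1/PS0)
  lvl1: tbl 0x42, slot 5 ⇒ 0x46007 (P1/RW1/US1/PS0)
  lvl2: tbl 0x46, slot 14 ⇒ 0x47007 (P1/RW1/US1/PS0)
  ✓ 0x4785F  — 3 lookups
#3 VA=0x483210E38 (w,user):
  lvl0: tbl 0x32, slot 18 ⇒ 0x4B007 (P1/RW1/US1/PS0)
  lvl1: tbl 0x4B, slot 25 ⇒ 0x4C007 (P1/RW1/US1/PS0)
  lvl2: tbl 0x4C, slot 16 ⇒ 0x4F007 (P1/RW1/US1/PS0)
  ✓ 0x4FE38  — 3 lookups

TLB: [["0x483210", "0x4F"]]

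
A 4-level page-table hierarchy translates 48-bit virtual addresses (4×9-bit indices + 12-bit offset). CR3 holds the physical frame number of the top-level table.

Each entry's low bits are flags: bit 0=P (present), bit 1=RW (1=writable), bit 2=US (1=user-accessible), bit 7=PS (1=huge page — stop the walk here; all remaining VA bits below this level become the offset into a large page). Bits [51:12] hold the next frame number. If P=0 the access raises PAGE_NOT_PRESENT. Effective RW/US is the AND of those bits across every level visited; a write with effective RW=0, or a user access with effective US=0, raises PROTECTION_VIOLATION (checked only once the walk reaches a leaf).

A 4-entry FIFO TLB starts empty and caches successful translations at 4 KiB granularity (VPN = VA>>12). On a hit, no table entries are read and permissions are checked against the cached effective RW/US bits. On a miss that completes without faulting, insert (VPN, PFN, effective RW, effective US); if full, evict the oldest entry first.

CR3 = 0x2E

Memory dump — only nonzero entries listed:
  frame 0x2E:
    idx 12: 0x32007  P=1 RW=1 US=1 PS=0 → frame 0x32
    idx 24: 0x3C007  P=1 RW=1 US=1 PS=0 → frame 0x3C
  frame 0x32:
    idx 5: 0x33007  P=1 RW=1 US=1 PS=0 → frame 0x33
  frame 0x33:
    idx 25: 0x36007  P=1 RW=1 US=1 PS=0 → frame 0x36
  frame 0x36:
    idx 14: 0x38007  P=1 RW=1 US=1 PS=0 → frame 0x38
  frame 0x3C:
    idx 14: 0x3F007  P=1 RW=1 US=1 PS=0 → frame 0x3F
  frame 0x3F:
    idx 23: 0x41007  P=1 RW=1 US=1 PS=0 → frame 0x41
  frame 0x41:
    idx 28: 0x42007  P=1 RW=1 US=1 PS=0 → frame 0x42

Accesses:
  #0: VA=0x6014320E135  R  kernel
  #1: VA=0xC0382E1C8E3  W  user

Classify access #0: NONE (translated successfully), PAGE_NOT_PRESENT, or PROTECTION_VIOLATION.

Per-access translation:
#0 VA=0x6014320E135 (r,kernel):
  L0: frame=0x2E idx=12 entry=0x32007 [P=1 RW=1 US=1 PS=0]
  L1: frame=0x32 idx=5 entry=0x33007 [P=1 RW=1 US=1 PS=0]
  L2: frame=0x33 idx=25 entry=0x36007 [P=1 RW=1 US=1 PS=0]
  L3: frame=0x36 idx=14 entry=0x38007 [P=1 RW=1 US=1 PS=0]
  → PA=0x38135  (4 entries read)
#1 VA=0xC0382E1C8E3 (w,user):
  L0: frame=0x2E idx=24 entry=0x3C007 [P=1 RW=1 US=1 PS=0]
  L1: frame=0x3C idx=14 entry=0x3F007 [P=1 RW=1 US=1 PS=0]
  L2: frame=0x3F idx=23 entry=0x41007 [P=1 RW=1 US=1 PS=0]
  L3: frame=0x41 idx=28 entry=0x42007 [P=1 RW=1 US=1 PS=0]
  → PA=0x428E3  (4 entries read)

Access #0 fault: NONE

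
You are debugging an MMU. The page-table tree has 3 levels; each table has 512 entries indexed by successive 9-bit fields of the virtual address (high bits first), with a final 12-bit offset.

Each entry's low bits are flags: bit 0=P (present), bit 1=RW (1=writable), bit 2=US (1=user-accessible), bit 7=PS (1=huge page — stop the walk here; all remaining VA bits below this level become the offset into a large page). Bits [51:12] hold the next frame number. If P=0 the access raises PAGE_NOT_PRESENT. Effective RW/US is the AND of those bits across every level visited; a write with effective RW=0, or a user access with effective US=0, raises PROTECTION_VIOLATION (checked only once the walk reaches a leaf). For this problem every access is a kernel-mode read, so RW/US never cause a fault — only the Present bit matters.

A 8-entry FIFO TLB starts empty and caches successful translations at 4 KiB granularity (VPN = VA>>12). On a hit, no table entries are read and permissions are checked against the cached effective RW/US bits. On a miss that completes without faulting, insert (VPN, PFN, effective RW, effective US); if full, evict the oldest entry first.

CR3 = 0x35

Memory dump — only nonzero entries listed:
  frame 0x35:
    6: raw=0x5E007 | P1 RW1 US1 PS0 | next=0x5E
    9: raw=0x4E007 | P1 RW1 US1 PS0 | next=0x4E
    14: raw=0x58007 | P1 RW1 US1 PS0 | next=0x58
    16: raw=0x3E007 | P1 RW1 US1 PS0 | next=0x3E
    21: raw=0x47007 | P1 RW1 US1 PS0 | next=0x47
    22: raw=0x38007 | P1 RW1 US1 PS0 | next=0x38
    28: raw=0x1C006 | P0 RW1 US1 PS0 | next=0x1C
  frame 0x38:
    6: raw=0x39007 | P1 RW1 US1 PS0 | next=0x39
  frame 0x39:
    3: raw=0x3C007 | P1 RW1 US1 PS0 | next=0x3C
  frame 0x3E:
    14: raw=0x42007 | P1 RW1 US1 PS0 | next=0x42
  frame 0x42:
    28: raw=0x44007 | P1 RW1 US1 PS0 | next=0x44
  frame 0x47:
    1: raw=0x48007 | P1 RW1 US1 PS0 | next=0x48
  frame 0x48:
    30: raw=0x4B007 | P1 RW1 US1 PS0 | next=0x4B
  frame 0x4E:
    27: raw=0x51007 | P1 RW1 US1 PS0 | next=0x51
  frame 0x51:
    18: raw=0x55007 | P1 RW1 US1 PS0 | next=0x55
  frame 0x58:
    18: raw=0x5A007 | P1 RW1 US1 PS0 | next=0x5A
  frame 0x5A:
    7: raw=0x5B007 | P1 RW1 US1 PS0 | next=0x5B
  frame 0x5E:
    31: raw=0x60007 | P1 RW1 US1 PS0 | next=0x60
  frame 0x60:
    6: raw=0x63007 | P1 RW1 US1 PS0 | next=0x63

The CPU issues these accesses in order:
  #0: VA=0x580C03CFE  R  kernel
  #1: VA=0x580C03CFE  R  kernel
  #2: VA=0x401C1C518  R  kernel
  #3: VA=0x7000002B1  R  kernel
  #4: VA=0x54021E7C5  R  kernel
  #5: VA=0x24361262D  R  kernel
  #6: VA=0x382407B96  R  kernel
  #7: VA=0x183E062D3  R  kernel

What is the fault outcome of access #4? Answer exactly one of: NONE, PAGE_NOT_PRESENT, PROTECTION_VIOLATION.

Per-access translation:
#0 VA=0x580C03CFE (r,kernel):
  L0 @0x35[22] → 0x38007  P=1,RW=1,US=1,PS=0
  L1 @0x38[6] → 0x39007  P=1,RW=1,US=1,PS=0
  L2 @0x39[3] → 0x3C007  P=1,RW=1,US=1,PS=0
  → PA=0x3CCFE  (3 entries read)
#1 VA=0x580C03CFE (r,kernel):
  TLB hit vpn=0x580C03 → PA=0x3CCFE
#2 VA=0x401C1C518 (r,kernel):
  L0 @0x35[16] → 0x3E007  P=1,RW=1,US=1,PS=0
  L1 @0x3E[14] → 0x42007  P=1,RW=1,US=1,PS=0
  L2 @0x42[28] → 0x44007  P=1,RW=1,US=1,PS=0
  → PA=0x44518  (3 entries read)
#3 VA=0x7000002B1 (r,kernel):
  L0 @0x35[28] → 0x1C006  P=0,RW=1,US=1,PS=0
  ✗ PAGE_NOT_PRESENT  [1 reads]
#4 VA=0x54021E7C5 (r,kernel):
  L0 @0x35[21] → 0x47007  P=1,RW=1,US=1,PS=0
  L1 @0x47[1] → 0x48007  P=1,RW=1,US=1,PS=0
  L2 @0x48[30] → 0x4B007  P=1,RW=1,US=1,PS=0
  → PA=0x4B7C5  (3 entries read)
#5 VA=0x24361262D (r,kernel):
  L0 @0x35[9] → 0x4E007  P=1,RW=1,US=1,PS=0
  L1 @0x4E[27] → 0x51007  P=1,RW=1,US=1,PS=0
  L2 @0x51[18] → 0x55007  P=1,RW=1,US=1,PS=0
  → PA=0x5562D  (3 entries read)
#6 VA=0x382407B96 (r,kernel):
  L0 @0x35[14] → 0x58007  P=1,RW=1,US=1,PS=0
  L1 @0x58[18] → 0x5A007  P=1,RW=1,US=1,PS=0
  L2 @0x5A[7] → 0x5B007  P=1,RW=1,US=1,PS=0
  → PA=0x5BB96  (3 entries read)
#7 VA=0x183E062D3 (r,kernel):
  L0 @0x35[6] → 0x5E007  P=1,RW=1,US=1,PS=0
  L1 @0x5E[31] → 0x60007  P=1,RW=1,US=1,PS=0
  L2 @0x60[6] → 0x63007  P=1,RW=1,US=1,PS=0
  → PA=0x632D3  (3 entries read)

Access #4 fault: NONE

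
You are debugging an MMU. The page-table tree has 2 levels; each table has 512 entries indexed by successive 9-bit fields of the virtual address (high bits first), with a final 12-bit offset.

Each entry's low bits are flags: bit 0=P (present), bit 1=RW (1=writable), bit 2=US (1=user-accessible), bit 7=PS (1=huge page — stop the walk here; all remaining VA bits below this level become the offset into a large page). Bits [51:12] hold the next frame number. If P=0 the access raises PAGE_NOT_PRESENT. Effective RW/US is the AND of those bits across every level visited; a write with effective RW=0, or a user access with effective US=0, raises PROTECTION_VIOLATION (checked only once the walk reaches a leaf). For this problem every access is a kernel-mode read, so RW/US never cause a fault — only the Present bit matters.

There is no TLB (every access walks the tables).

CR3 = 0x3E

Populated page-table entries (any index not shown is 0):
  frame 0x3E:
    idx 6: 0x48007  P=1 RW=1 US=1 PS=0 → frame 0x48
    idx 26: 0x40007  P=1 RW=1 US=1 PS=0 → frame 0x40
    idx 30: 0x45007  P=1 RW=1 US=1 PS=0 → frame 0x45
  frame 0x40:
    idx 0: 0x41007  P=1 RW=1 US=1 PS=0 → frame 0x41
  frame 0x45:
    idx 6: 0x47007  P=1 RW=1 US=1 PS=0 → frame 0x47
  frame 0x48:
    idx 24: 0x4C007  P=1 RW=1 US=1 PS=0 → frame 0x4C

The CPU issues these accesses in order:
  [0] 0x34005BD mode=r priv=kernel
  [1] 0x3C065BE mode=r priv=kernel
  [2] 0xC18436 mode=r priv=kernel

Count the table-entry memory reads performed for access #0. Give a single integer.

Per-access translation:
#0 VA=0x34005BD (r,kernel):
  L0: frame=0x3E idx=26 entry=0x40007 [P=1 RW=1 US=1 PS=0]
  L1: frame=0x40 idx=0 entry=0x41007 [P=1 RW=1 US=1 PS=0]
  ⇒ phys 0x415BD  [2 reads]
#1 VA=0x3C065BE (r,kernel):
  L0: frame=0x3E idx=30 entry=0x45007 [P=1 RW=1 US=1 PS=0]
  L1: frame=0x45 idx=6 entry=0x47007 [P=1 RW=1 US=1 PS=0]
  ⇒ phys 0x475BE  [2 reads]
#2 VA=0xC18436 (r,kernel):
  L0: frame=0x3E idx=6 entry=0x48007 [P=1 RW=1 US=1 PS=0]
  L1: frame=0x48 idx=24 entry=0x4C007 [P=1 RW=1 US=1 PS=0]
  ⇒ phys 0x4C436  [2 reads]

Entries read for #0: 2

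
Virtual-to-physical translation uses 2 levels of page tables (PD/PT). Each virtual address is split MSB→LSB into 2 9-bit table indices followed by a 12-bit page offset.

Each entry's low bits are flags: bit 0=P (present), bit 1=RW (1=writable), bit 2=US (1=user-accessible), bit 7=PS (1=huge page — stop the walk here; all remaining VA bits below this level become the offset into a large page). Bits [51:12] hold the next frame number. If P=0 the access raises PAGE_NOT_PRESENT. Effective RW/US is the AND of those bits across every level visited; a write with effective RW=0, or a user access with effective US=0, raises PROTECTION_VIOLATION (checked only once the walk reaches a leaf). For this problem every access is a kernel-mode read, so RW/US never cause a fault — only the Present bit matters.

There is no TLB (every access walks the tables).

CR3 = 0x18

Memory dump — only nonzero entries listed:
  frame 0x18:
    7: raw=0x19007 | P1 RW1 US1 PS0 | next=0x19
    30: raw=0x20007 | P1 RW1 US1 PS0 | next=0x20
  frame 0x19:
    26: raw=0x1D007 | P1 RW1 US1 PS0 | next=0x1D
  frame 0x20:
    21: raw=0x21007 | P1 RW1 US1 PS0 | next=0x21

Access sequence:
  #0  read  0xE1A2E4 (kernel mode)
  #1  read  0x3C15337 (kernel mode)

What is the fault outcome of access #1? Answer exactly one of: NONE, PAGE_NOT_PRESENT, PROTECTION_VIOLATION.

Per-access translation:
#0 VA=0xE1A2E4 (r,kernel):
  [0] read 0x18 idx=7: raw=0x19007 flags P=1 W=1 U=1 S=0
  [1] read 0x19 idx=26: raw=0x1D007 flags P=1 W=1 U=1 S=0
  → PA=0x1D2E4  (2 entries read)
#1 VA=0x3C15337 (r,kernel):
  [0] read 0x18 idx=30: raw=0x20007 flags P=1 W=1 U=1 S=0
  [1] read 0x20 idx=21: raw=0x21007 flags P=1 W=1 U=1 S=0
  → PA=0x21337  (2 entries read)

Access #1 fault: NONE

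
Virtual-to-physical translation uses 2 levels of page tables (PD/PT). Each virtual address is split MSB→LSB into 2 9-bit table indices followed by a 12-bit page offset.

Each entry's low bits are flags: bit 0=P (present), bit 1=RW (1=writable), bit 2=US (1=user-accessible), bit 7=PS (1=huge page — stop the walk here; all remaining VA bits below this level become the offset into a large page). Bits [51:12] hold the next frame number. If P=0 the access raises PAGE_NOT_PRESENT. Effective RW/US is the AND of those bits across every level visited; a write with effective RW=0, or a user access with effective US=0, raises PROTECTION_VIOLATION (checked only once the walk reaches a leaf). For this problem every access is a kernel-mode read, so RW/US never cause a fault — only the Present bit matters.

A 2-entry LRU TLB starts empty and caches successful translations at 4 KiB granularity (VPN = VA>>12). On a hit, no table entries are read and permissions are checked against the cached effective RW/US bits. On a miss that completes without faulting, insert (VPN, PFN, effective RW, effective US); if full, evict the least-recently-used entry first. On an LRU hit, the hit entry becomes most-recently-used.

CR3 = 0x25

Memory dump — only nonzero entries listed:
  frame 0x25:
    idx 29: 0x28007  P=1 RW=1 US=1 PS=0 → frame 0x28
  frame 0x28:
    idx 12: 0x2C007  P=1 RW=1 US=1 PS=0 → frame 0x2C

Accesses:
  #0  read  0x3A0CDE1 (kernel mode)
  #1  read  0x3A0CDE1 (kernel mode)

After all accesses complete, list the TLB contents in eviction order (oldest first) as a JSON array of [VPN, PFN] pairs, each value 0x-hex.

Per-access translation:
#0 VA=0x3A0CDE1 (r,kernel):
  L0: frame=0x25 idx=29 entry=0x28007 [P=1 RW=1 US=1 PS=0]
  L1: frame=0x28 idx=12 entry=0x2C007 [P=1 RW=1 US=1 PS=0]
  ✓ 0x2CDE1  — 2 lookups
#1 VA=0x3A0CDE1 (r,kernel):
  TLB hit vpn=0x3A0C → PA=0x2CDE1

TLB: [["0x3A0C", "0x2C"]]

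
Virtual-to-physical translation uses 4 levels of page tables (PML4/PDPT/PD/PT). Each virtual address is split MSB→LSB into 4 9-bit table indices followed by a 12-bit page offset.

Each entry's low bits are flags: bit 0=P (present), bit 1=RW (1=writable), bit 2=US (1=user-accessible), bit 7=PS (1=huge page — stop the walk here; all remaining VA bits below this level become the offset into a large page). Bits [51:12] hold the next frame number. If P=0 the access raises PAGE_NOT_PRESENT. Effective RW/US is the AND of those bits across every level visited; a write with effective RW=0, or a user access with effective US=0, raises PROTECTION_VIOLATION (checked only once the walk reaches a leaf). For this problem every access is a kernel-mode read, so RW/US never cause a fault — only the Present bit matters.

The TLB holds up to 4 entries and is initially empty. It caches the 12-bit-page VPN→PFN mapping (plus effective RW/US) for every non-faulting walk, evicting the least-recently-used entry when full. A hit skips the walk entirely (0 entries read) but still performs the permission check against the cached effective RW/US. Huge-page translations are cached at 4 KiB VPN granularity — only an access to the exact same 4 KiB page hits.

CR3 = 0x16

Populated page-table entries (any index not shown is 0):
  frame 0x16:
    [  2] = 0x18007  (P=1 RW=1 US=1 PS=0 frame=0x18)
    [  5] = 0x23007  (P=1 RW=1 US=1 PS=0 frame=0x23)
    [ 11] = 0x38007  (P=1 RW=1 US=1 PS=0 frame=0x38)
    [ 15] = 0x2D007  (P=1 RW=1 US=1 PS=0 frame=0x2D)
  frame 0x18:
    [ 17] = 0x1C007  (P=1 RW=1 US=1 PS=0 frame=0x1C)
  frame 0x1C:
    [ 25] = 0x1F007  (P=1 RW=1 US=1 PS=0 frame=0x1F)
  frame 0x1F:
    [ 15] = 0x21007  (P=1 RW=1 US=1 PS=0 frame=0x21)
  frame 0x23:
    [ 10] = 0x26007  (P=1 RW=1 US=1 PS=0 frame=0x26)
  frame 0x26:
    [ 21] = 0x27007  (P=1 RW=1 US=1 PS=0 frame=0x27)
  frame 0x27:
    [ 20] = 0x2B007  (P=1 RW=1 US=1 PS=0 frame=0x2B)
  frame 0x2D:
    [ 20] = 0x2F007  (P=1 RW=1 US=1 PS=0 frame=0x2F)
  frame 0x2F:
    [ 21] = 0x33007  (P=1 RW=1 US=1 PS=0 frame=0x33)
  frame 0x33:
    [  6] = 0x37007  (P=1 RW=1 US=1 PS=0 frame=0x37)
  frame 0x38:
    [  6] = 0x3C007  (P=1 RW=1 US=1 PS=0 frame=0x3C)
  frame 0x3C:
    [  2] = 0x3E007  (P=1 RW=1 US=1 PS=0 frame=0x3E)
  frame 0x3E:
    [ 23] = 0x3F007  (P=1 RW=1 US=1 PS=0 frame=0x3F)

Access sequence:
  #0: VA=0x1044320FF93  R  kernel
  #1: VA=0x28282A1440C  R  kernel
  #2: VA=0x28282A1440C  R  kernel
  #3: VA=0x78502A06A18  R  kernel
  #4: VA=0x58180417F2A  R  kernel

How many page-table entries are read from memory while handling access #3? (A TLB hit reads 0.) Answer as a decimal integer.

Walk each access:
#0 VA=0x1044320FF93 (r,kernel):
  [0] read 0x16 idx=2: raw=0x18007 flags P=1 W=1 U=1 S=0
  [1] read 0x18 idx=17: raw=0x1C007 flags P=1 W=1 U=1 S=0
  [2] read 0x1C idx=25: raw=0x1F007 flags P=1 W=1 U=1 S=0
  [3] read 0x1F idx=15: raw=0x21007 flags P=1 W=1 U=1 S=0
  → PA=0x21F93  (4 entries read)
#1 VA=0x28282A1440C (r,kernel):
  [0] read 0x16 idx=5: raw=0x23007 flags P=1 W=1 U=1 S=0
  [1] read 0x23 idx=10: raw=0x26007 flags P=1 W=1 U=1 S=0
  [2] read 0x26 idx=21: raw=0x27007 flags P=1 W=1 U=1 S=0
  [3] read 0x27 idx=20: raw=0x2B007 flags P=1 W=1 U=1 S=0
  → PA=0x2B40C  (4 entries read)
#2 VA=0x28282A1440C (r,kernel):
  TLB hit vpn=0x28282A14 → PA=0x2B40C
#3 VA=0x78502A06A18 (r,kernel):
  [0] read 0x16 idx=15: raw=0x2D007 flags P=1 W=1 U=1 S=0
  [1] read 0x2D idx=20: raw=0x2F007 flags P=1 W=1 U=1 S=0
  [2] read 0x2F idx=21: raw=0x33007 flags P=1 W=1 U=1 S=0
  [3] read 0x33 idx=6: raw=0x37007 flags P=1 W=1 U=1 S=0
  → PA=0x37A18  (4 entries read)
#4 VA=0x58180417F2A (r,kernel):
  [0] read 0x16 idx=11: raw=0x38007 flags P=1 W=1 U=1 S=0
  [1] read 0x38 idx=6: raw=0x3C007 flags P=1 W=1 U=1 S=0
  [2] read 0x3C idx=2: raw=0x3E007 flags P=1 W=1 U=1 S=0
  [3] read 0x3E idx=23: raw=0x3F007 flags P=1 W=1 U=1 S=0
  → PA=0x3FF2A  (4 entries read)

Entries read for #3: 4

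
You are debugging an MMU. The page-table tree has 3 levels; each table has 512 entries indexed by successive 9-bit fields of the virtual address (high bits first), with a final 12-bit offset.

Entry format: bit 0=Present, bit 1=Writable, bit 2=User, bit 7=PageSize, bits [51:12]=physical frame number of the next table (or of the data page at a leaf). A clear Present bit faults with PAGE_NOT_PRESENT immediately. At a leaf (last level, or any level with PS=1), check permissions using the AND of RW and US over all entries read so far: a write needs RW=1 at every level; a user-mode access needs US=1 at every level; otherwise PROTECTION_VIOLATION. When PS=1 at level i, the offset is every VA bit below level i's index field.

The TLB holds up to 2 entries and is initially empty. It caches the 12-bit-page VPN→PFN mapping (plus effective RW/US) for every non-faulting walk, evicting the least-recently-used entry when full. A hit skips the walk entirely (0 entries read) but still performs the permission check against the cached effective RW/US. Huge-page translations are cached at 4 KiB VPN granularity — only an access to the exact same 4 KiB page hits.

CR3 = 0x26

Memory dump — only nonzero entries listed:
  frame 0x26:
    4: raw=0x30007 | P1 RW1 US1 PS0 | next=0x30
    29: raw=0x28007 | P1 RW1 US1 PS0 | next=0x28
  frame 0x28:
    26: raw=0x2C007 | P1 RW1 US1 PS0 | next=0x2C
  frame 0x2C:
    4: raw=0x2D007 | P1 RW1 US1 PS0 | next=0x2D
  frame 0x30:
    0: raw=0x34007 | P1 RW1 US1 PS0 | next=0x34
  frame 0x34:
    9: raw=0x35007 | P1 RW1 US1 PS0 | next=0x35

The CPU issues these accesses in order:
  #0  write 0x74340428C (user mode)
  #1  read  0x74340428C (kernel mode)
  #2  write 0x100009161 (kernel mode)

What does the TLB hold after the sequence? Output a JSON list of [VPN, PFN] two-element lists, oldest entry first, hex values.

Walk each access:
#0 VA=0x74340428C (w,user):
  lvl0: tbl 0x26, slot 29 ⇒ 0x28007 (P1/RW1/US1/PS0)
  lvl1: tbl 0x28, slot 26 ⇒ 0x2C007 (P1/RW1/US1/PS0)
  lvl2: tbl 0x2C, slot 4 ⇒ 0x2D007 (P1/RW1/US1/PS0)
  ✓ 0x2D28C  — 3 lookups
#1 VA=0x74340428C (r,kernel):
  TLB hit vpn=0x743404 → PA=0x2D28C
#2 VA=0x100009161 (w,kernel):
  lvl0: tbl 0x26, slot 4 ⇒ 0x30007 (P1/RW1/US1/PS0)
  lvl1: tbl 0x30, slot 0 ⇒ 0x34007 (P1/RW1/US1/PS0)
  lvl2: tbl 0x34, slot 9 ⇒ 0x35007 (P1/RW1/US1/PS0)
  ✓ 0x35161  — 3 lookups

TLB: [["0x743404", "0x2D"], ["0x100009", "0x35"]]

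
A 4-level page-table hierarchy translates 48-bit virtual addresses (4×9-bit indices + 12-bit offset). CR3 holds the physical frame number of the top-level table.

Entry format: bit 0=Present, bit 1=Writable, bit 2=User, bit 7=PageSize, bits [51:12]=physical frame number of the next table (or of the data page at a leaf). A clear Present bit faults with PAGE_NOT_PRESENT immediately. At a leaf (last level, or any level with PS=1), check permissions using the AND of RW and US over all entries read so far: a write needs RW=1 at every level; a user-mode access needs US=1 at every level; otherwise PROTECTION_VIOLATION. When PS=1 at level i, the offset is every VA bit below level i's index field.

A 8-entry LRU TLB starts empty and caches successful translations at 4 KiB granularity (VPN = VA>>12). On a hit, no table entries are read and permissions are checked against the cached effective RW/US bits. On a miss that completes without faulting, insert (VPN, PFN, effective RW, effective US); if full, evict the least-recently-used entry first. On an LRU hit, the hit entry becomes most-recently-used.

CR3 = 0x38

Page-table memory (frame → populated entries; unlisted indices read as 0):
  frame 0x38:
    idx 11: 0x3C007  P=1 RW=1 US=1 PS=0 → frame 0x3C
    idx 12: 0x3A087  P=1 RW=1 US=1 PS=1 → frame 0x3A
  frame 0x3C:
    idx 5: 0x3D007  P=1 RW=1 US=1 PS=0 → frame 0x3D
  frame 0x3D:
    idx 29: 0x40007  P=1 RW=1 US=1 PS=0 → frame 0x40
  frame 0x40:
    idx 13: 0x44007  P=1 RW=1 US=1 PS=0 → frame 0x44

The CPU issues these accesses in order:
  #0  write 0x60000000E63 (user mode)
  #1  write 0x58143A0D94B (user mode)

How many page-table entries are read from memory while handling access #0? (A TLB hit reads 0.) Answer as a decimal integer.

Trace:
#0 VA=0x60000000E63 (w,user):
  L0: frame=0x38 idx=12 entry=0x3A087 [P=1 RW=1 US=1 PS=1]
  → PA=0x3AE63 (huge @L0)  (1 entries read)
#1 VA=0x58143A0D94B (w,user):
  L0: frame=0x38 idx=11 entry=0x3C007 [P=1 RW=1 US=1 PS=0]
  L1: frame=0x3C idx=5 entry=0x3D007 [P=1 RW=1 US=1 PS=0]
  L2: frame=0x3D idx=29 entry=0x40007 [P=1 RW=1 US=1 PS=0]
  L3: frame=0x40 idx=13 entry=0x44007 [P=1 RW=1 US=1 PS=0]
  → PA=0x4494B  (4 entries read)

Entries read for #0: 1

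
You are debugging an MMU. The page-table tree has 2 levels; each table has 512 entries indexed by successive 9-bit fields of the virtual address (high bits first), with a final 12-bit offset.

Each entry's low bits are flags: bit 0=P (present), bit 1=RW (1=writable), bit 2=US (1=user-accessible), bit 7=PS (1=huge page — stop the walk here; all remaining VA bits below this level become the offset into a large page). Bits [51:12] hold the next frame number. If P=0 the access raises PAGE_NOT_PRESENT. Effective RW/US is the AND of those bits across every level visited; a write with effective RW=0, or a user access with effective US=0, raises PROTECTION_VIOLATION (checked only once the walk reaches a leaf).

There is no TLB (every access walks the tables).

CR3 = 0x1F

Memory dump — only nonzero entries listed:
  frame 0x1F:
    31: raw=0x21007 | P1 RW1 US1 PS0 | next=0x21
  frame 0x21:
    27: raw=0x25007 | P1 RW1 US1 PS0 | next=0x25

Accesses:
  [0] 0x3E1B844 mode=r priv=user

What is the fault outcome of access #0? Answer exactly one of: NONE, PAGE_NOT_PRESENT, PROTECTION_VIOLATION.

Trace:
#0 VA=0x3E1B844 (r,user):
  lvl0: tbl 0x1F, slot 31 ⇒ 0x21007 (P1/RW1/US1/PS0)
  lvl1: tbl 0x21, slot 27 ⇒ 0x25007 (P1/RW1/US1/PS0)
  → PA=0x25844  (2 entries read)

Access #0 fault: NONE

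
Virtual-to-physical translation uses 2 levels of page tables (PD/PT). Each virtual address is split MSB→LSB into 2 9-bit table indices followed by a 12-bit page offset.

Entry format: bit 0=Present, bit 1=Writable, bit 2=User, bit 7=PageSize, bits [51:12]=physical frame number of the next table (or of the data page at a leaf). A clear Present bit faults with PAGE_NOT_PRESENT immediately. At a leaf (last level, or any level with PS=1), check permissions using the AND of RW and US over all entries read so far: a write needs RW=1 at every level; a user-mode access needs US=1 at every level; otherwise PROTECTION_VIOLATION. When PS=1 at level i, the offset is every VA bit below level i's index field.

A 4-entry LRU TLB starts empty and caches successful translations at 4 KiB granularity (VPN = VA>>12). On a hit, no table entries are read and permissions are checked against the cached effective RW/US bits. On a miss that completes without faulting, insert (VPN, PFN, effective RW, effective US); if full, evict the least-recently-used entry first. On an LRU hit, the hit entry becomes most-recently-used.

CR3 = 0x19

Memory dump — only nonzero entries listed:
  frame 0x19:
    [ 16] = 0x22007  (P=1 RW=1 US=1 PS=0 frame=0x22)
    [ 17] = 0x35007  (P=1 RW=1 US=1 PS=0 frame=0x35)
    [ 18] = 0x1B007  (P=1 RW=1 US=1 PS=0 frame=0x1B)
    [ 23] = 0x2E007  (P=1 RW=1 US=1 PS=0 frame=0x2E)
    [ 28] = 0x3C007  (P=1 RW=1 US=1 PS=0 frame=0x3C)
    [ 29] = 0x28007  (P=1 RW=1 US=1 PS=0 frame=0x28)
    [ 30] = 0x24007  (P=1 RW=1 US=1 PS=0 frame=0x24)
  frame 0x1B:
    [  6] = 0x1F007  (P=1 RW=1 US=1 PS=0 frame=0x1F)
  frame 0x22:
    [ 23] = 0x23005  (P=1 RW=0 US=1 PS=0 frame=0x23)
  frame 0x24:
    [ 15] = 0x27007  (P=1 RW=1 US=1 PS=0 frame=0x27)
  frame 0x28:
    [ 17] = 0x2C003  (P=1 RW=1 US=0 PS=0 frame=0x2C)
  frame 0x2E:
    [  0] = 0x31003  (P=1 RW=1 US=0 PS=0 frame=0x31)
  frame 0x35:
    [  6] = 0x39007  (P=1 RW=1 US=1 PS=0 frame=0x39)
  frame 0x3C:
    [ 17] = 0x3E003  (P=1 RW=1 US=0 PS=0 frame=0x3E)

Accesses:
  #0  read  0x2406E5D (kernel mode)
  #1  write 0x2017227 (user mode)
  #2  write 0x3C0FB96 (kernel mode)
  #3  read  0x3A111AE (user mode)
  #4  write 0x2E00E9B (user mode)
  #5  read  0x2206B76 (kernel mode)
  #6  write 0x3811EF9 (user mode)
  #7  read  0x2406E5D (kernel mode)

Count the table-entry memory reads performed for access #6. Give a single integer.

Trace:
#0 VA=0x2406E5D (r,kernel):
  [0] read 0x19 idx=18: raw=0x1B007 flags P=1 W=1 U=1 S=0
  [1] read 0x1B idx=6: raw=0x1F007 flags P=1 W=1 U=1 S=0
  ✓ 0x1FE5D  — 2 lookups
#1 VA=0x2017227 (w,user):
  [0] read 0x19 idx=16: raw=0x22007 flags P=1 W=1 U=1 S=0
  [1] read 0x22 idx=23: raw=0x23005 flags P=1 W=0 U=1 S=0
  ✗ PROTECTION_VIOLATION  [2 reads]
#2 VA=0x3C0FB96 (w,kernel):
  [0] read 0x19 idx=30: raw=0x24007 flags P=1 W=1 U=1 S=0
  [1] read 0x24 idx=15: raw=0x27007 flags P=1 W=1 U=1 S=0
  ✓ 0x27B96  — 2 lookups
#3 VA=0x3A111AE (r,user):
  [0] read 0x19 idx=29: raw=0x28007 flags P=1 W=1 U=1 S=0
  [1] read 0x28 idx=17: raw=0x2C003 flags P=1 W=1 U=0 S=0
  ✗ PROTECTION_VIOLATION  [2 reads]
#4 VA=0x2E00E9B (w,user):
  [0] read 0x19 idx=23: raw=0x2E007 flags P=1 W=1 U=1 S=0
  [1] read 0x2E idx=0: raw=0x31003 flags P=1 W=1 U=0 S=0
  ✗ PROTECTION_VIOLATION  [2 reads]
#5 VA=0x2206B76 (r,kernel):
  [0] read 0x19 idx=17: raw=0x35007 flags P=1 W=1 U=1 S=0
  [1] read 0x35 idx=6: raw=0x39007 flags P=1 W=1 U=1 S=0
  ✓ 0x39B76  — 2 lookups
#6 VA=0x3811EF9 (w,user):
  [0] read 0x19 idx=28: raw=0x3C007 flags P=1 W=1 U=1 S=0
  [1] read 0x3C idx=17: raw=0x3E003 flags P=1 W=1 U=0 S=0
  ✗ PROTECTION_VIOLATION  [2 reads]
#7 VA=0x2406E5D (r,kernel):
  TLB hit vpn=0x2406 → PA=0x1FE5D

Entries read for #6: 2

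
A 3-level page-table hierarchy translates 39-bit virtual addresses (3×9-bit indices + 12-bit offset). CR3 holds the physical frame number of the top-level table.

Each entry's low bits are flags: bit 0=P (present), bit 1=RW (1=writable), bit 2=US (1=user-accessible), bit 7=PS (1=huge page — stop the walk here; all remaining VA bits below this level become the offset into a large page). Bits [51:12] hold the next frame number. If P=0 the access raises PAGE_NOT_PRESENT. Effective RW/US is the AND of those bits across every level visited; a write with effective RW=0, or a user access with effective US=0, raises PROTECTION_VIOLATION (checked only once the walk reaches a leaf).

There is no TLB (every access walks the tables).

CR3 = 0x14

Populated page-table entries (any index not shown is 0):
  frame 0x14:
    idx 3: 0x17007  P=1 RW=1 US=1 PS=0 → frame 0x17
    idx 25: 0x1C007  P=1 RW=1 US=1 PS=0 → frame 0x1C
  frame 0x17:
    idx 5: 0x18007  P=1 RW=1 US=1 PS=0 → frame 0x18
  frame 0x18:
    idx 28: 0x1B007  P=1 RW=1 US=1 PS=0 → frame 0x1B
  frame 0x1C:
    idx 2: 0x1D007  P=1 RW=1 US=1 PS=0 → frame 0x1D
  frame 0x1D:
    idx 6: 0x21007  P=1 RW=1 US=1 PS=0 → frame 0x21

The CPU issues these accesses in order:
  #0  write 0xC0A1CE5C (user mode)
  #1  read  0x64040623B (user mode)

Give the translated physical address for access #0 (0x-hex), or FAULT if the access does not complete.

Walk each access:
#0 VA=0xC0A1CE5C (w,user):
  L0 @0x14[3] → 0x17007  P=1,RW=1,US=1,PS=0
  L1 @0x17[5] → 0x18007  P=1,RW=1,US=1,PS=0
  L2 @0x18[28] → 0x1B007  P=1,RW=1,US=1,PS=0
  ✓ 0x1BE5C  — 3 lookups
#1 VA=0x64040623B (r,user):
  L0 @0x14[25] → 0x1C007  P=1,RW=1,US=1,PS=0
  L1 @0x1C[2] → 0x1D007  P=1,RW=1,US=1,PS=0
  L2 @0x1D[6] → 0x21007  P=1,RW=1,US=1,PS=0
  ✓ 0x2123B  — 3 lookups

Access #0 PA: 0x1BE5C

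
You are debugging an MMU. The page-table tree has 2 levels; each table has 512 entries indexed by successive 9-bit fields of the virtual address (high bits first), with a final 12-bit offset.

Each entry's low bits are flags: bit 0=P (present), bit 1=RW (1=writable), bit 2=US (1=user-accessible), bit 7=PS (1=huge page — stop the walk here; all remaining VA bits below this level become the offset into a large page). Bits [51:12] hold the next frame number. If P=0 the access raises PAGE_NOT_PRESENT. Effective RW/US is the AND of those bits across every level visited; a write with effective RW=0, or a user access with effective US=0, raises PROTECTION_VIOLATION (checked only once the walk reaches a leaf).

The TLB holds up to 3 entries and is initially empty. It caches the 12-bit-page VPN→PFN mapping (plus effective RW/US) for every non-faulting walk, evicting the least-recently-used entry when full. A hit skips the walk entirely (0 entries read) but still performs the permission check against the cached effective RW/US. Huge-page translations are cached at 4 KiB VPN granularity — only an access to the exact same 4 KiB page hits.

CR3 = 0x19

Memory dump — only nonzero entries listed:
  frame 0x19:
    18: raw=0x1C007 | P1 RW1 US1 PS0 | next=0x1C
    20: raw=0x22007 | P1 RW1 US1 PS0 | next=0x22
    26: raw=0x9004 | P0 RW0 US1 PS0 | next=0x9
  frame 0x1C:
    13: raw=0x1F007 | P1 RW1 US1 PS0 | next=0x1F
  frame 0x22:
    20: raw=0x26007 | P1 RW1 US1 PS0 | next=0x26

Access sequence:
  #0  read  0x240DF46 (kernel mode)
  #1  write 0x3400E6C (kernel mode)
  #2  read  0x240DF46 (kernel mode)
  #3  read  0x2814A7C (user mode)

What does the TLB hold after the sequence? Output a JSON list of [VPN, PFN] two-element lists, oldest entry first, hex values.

Walk each access:
#0 VA=0x240DF46 (r,kernel):
  L0 @0x19[18] → 0x1C007  P=1,RW=1,US=1,PS=0
  L1 @0x1C[13] → 0x1F007  P=1,RW=1,US=1,PS=0
  ✓ 0x1FF46  — 2 lookups
#1 VA=0x3400E6C (w,kernel):
  L0 @0x19[26] → 0x9004  P=0,RW=0,US=1,PS=0
  → PAGE_NOT_PRESENT  (1 entries read)
#2 VA=0x240DF46 (r,kernel):
  TLB hit vpn=0x240D → PA=0x1FF46
#3 VA=0x2814A7C (r,user):
  L0 @0x19[20] → 0x22007  P=1,RW=1,US=1,PS=0
  L1 @0x22[20] → 0x26007  P=1,RW=1,US=1,PS=0
  ✓ 0x26A7C  — 2 lookups

TLB: [["0x240D", "0x1F"], ["0x2814", "0x26"]]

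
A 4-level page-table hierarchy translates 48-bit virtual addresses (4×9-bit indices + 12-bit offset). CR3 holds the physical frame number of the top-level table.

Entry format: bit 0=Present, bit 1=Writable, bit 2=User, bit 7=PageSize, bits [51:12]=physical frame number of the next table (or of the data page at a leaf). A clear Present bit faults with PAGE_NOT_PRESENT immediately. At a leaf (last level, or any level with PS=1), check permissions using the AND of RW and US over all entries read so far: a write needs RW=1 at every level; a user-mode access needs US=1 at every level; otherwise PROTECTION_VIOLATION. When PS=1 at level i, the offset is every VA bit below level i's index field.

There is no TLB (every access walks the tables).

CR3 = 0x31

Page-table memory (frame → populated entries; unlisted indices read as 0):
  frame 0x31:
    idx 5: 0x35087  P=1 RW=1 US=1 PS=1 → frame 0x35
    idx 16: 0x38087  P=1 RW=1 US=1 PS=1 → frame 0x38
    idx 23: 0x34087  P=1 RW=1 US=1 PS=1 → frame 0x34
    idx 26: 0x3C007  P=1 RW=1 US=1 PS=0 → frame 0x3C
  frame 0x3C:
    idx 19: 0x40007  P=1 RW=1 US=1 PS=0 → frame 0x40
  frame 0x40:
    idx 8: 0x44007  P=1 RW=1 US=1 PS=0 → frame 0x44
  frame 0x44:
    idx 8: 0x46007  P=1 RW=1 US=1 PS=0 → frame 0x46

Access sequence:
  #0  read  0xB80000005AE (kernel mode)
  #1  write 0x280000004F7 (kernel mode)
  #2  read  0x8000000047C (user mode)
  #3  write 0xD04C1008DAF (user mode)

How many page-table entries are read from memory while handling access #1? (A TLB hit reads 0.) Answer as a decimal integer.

Walk each access:
#0 VA=0xB80000005AE (r,kernel):
  lvl0: tbl 0x31, slot 23 ⇒ 0x34087 (P1/RW1/US1/PS1)
  → PA=0x345AE (huge @L0)  (1 entries read)
#1 VA=0x280000004F7 (w,kernel):
  lvl0: tbl 0x31, slot 5 ⇒ 0x35087 (P1/RW1/US1/PS1)
  → PA=0x354F7 (huge @L0)  (1 entries read)
#2 VA=0x8000000047C (r,user):
  lvl0: tbl 0x31, slot 16 ⇒ 0x38087 (P1/RW1/US1/PS1)
  → PA=0x3847C (huge @L0)  (1 entries read)
#3 VA=0xD04C1008DAF (w,user):
  lvl0: tbl 0x31, slot 26 ⇒ 0x3C007 (P1/RW1/US1/PS0)
  lvl1: tbl 0x3C, slot 19 ⇒ 0x40007 (P1/RW1/US1/PS0)
  lvl2: tbl 0x40, slot 8 ⇒ 0x44007 (P1/RW1/US1/PS0)
  lvl3: tbl 0x44, slot 8 ⇒ 0x46007 (P1/RW1/US1/PS0)
  → PA=0x46DAF  (4 entries read)

Entries read for #1: 1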